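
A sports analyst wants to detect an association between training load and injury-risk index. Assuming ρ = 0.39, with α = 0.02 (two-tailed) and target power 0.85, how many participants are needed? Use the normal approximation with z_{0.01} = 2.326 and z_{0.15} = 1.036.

n = 70

Fisher's z: C = ½·ln((1+r)/(1−r)) = ½·ln(2.2787) = 0.4118.
n = ((z_{α/2} + z_β)/C)² + 3.
(2.326 + 1.036) / 0.4118 = 3.362 / 0.4118 = 8.164.
n = 8.164² + 3 = 66.65 + 3 = 69.7.
Round up.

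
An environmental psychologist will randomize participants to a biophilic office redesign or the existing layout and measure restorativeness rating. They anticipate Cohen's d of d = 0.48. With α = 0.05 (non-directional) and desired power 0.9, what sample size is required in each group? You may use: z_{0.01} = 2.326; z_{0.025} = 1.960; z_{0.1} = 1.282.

n = 92 per group

For two independent groups with equal n: n = 2·((z_{α/2} + z_β) / d)².
z_{α/2} + z_β = 1.960 + 1.282 = 3.242.
n = 2 × (3.242 / 0.48)² = 2 × 6.754² = 2 × 45.62 = 91.2.
Round up to the next whole participant.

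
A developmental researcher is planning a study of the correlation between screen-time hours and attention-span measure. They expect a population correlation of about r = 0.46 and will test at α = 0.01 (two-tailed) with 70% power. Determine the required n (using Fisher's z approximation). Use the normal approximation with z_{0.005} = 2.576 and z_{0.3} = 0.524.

Fisher's z: C = ½·ln((1+r)/(1−r)) = ½·ln(2.7037) = 0.4973.
n = ((z_{α/2} + z_β)/C)² + 3.
(2.576 + 0.524) / 0.4973 = 3.100 / 0.4973 = 6.234.
n = 6.234² + 3 = 38.86 + 3 = 41.9.
Round up.

n = 42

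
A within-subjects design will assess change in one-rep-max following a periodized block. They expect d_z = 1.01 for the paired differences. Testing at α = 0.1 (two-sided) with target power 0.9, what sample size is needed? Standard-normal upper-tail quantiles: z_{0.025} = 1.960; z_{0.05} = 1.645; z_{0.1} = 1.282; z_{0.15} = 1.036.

For a paired (one-sample on differences) test: n = ((z_{α/2} + z_β) / d)².
z_{α/2} + z_β = 1.645 + 1.282 = 2.927.
n = (2.927 / 1.01)² = 2.898² = 8.40.
Round up.

n = 9 pairs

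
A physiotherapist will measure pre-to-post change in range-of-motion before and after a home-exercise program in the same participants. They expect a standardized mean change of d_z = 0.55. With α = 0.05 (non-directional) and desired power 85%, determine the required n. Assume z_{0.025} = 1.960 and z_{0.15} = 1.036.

n = 30 pairs

For a paired (one-sample on differences) test: n = ((z_{α/2} + z_β) / d)².
z_{α/2} + z_β = 1.960 + 1.036 = 2.996.
n = (2.996 / 0.55)² = 5.447² = 29.67.
Round up.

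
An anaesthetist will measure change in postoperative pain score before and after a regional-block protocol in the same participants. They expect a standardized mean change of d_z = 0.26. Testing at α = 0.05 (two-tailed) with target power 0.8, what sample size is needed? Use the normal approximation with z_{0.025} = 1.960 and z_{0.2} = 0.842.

For a paired (one-sample on differences) test: n = ((z_{α/2} + z_β) / d)².
z_{α/2} + z_β = 1.960 + 0.842 = 2.802.
n = (2.802 / 0.26)² = 10.777² = 116.14.
Round up.

n = 117 pairs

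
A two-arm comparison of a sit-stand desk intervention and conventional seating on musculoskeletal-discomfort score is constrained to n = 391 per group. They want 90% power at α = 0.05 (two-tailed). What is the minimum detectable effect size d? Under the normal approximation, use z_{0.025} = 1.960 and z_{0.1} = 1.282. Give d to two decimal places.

For two independent groups of n = 391 each: d_min = (z_{α/2} + z_β)·√(2/n).
z-sum = 1.960 + 1.282 = 3.242.
d_min = 3.242 × √(2/391) = 3.242 × 0.0715 = 0.232.

d_min ≈ 0.23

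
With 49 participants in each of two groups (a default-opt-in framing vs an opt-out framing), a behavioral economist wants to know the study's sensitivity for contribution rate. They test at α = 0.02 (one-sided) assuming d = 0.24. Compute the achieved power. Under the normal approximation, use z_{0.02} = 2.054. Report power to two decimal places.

For two equal groups, power = Φ(d·√(n/2) − z_{α}).
d·√(n/2) = 0.24 × √(49/2) = 0.24 × 4.950 = 1.188.
z_β = 1.188 − 2.054 = -0.866.
Power = Φ(-0.866) = 0.193.

power ≈ 0.19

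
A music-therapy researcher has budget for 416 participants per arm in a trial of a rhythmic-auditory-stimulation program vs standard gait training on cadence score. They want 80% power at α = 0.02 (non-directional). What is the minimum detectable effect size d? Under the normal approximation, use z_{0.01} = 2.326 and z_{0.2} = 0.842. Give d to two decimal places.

For two independent groups of n = 416 each: d_min = (z_{α/2} + z_β)·√(2/n).
z-sum = 2.326 + 0.842 = 3.168.
d_min = 3.168 × √(2/416) = 3.168 × 0.0693 = 0.220.

d_min ≈ 0.22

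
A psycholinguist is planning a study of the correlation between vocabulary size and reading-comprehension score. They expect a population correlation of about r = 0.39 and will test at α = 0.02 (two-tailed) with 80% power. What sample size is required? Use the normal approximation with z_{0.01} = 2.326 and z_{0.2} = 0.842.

n = 63

Fisher's z: C = ½·ln((1+r)/(1−r)) = ½·ln(2.2787) = 0.4118.
n = ((z_{α/2} + z_β)/C)² + 3.
(2.326 + 0.842) / 0.4118 = 3.168 / 0.4118 = 7.693.
n = 7.693² + 3 = 59.18 + 3 = 62.2.
Round up.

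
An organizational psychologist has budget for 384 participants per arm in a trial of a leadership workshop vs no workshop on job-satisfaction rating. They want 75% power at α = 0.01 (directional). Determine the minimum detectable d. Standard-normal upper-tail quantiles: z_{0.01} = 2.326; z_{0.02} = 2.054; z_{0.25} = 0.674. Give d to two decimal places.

d_min ≈ 0.22

For two independent groups of n = 384 each: d_min = (z_{α} + z_β)·√(2/n).
z-sum = 2.326 + 0.674 = 3.000.
d_min = 3.000 × √(2/384) = 3.000 × 0.0722 = 0.217.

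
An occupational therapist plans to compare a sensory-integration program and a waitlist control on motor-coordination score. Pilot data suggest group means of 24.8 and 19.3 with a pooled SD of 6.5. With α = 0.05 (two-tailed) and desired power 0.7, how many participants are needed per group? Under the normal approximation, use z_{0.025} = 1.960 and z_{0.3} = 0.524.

n = 18 per group

Cohen's d = |M₁ − M₂| / SD_pooled = |24.8 − 19.3| / 6.5 = 5.5 / 6.5 = 0.846.
For two independent groups with equal n: n = 2·((z_{α/2} + z_β) / d)².
z_{α/2} + z_β = 1.960 + 0.524 = 2.484.
n = 2 × (2.484 / 0.846)² = 2 × 2.936² = 2 × 8.62 = 17.2.
Round up to the next whole participant.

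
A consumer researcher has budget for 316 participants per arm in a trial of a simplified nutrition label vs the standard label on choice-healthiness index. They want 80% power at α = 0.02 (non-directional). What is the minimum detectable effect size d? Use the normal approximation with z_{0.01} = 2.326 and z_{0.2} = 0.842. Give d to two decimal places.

d_min ≈ 0.25

For two independent groups of n = 316 each: d_min = (z_{α/2} + z_β)·√(2/n).
z-sum = 2.326 + 0.842 = 3.168.
d_min = 3.168 × √(2/316) = 3.168 × 0.0796 = 0.252.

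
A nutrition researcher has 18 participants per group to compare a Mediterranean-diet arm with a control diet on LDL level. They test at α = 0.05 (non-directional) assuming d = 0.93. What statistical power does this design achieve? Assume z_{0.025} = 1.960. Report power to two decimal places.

For two equal groups, power = Φ(d·√(n/2) − z_{α/2}).
d·√(n/2) = 0.93 × √(18/2) = 0.93 × 3.000 = 2.790.
z_β = 2.790 − 1.960 = 0.830.
Power = Φ(0.830) = 0.797.

power ≈ 0.80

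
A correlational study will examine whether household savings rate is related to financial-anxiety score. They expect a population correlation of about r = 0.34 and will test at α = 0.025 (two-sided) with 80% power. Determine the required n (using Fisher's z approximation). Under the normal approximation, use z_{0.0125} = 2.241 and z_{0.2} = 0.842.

n = 79

Fisher's z: C = ½·ln((1+r)/(1−r)) = ½·ln(2.0303) = 0.3541.
n = ((z_{α/2} + z_β)/C)² + 3.
(2.241 + 0.842) / 0.3541 = 3.083 / 0.3541 = 8.707.
n = 8.707² + 3 = 75.80 + 3 = 78.8.
Round up.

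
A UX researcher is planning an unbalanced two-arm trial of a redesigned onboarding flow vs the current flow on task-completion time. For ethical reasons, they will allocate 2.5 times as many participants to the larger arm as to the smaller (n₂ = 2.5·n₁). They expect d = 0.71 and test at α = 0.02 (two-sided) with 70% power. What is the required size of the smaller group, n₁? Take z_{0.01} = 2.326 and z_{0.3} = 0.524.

With allocation ratio k = n₂/n₁ = 2.5, Var(x̄₁−x̄₂) = σ²(1/n₁ + 1/(k·n₁)) = σ²·(k+1)/(k·n₁).
So n₁ = (1 + 1/k)·((z_{α/2} + z_β)/d)² = 1.400 × (2.850/0.71)².
n₁ = 1.400 × 16.11 = 22.6.
Round up: n₁ = 23, giving n₂ = ⌈2.5 × 23⌉ = ⌈57.5⌉ = 58.

n₁ = 23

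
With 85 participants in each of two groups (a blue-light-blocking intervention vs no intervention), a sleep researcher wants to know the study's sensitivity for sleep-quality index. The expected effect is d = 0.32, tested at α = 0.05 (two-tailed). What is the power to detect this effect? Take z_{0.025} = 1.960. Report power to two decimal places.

For two equal groups, power = Φ(d·√(n/2) − z_{α/2}).
d·√(n/2) = 0.32 × √(85/2) = 0.32 × 6.519 = 2.086.
z_β = 2.086 − 1.960 = 0.126.
Power = Φ(0.126) = 0.550.

power ≈ 0.55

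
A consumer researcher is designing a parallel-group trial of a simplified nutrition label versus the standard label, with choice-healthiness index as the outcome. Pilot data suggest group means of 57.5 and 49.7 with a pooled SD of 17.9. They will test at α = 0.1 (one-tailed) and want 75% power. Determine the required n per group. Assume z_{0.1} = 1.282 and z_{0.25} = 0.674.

Cohen's d = |M₁ − M₂| / SD_pooled = |57.5 − 49.7| / 17.9 = 7.8 / 17.9 = 0.436.
For two independent groups with equal n: n = 2·((z_{α} + z_β) / d)².
z_{α} + z_β = 1.282 + 0.674 = 1.956.
n = 2 × (1.956 / 0.436)² = 2 × 4.486² = 2 × 20.13 = 40.3.
Round up to the next whole participant.

n = 41 per group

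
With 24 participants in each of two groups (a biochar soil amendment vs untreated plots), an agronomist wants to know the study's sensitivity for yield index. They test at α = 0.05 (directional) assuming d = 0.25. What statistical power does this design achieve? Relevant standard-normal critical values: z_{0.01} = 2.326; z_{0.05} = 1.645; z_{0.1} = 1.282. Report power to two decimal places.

For two equal groups, power = Φ(d·√(n/2) − z_{α}).
d·√(n/2) = 0.25 × √(24/2) = 0.25 × 3.464 = 0.866.
z_β = 0.866 − 1.645 = -0.779.
Power = Φ(-0.779) = 0.218.

power ≈ 0.22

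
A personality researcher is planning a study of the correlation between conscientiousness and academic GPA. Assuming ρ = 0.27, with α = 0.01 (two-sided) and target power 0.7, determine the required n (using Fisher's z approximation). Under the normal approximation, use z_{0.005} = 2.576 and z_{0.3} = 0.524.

n = 129

Fisher's z: C = ½·ln((1+r)/(1−r)) = ½·ln(1.7397) = 0.2769.
n = ((z_{α/2} + z_β)/C)² + 3.
(2.576 + 0.524) / 0.2769 = 3.100 / 0.2769 = 11.195.
n = 11.195² + 3 = 125.34 + 3 = 128.3.
Round up.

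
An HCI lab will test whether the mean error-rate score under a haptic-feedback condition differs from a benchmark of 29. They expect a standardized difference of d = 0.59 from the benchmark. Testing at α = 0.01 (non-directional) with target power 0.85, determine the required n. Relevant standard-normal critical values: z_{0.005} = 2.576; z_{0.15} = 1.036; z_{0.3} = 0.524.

n = 38

For a one-sample test: n = ((z_{α/2} + z_β) / d)².
z_{α/2} + z_β = 2.576 + 1.036 = 3.612.
n = (3.612 / 0.59)² = 6.122² = 37.48.
Round up.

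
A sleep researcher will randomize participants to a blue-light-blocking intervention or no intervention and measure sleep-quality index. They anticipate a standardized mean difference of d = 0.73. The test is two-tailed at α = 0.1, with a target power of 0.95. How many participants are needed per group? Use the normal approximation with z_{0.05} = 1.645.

n = 41 per group

For two independent groups with equal n: n = 2·((z_{α/2} + z_β) / d)².
z_{α/2} + z_β = 1.645 + 1.645 = 3.290.
n = 2 × (3.290 / 0.73)² = 2 × 4.507² = 2 × 20.31 = 40.6.
Round up to the next whole participant.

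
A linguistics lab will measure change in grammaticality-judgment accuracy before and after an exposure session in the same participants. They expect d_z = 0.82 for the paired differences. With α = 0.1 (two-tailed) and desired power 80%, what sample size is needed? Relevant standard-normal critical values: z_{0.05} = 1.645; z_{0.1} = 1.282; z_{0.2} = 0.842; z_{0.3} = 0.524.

n = 10 pairs

For a paired (one-sample on differences) test: n = ((z_{α/2} + z_β) / d)².
z_{α/2} + z_β = 1.645 + 0.842 = 2.487.
n = (2.487 / 0.82)² = 3.033² = 9.20.
Round up.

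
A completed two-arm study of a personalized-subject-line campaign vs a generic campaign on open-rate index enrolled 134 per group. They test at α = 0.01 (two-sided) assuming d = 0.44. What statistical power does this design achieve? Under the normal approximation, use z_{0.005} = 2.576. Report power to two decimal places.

For two equal groups, power = Φ(d·√(n/2) − z_{α/2}).
d·√(n/2) = 0.44 × √(134/2) = 0.44 × 8.185 = 3.602.
z_β = 3.602 − 2.576 = 1.026.
Power = Φ(1.026) = 0.847.

power ≈ 0.85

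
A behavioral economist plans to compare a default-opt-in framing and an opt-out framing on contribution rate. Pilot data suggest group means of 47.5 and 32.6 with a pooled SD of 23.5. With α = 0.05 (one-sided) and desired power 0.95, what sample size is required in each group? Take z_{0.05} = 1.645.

n = 54 per group

Cohen's d = |M₁ − M₂| / SD_pooled = |47.5 − 32.6| / 23.5 = 14.9 / 23.5 = 0.634.
For two independent groups with equal n: n = 2·((z_{α} + z_β) / d)².
z_{α} + z_β = 1.645 + 1.645 = 3.290.
n = 2 × (3.290 / 0.634)² = 2 × 5.189² = 2 × 26.93 = 53.9.
Round up to the next whole participant.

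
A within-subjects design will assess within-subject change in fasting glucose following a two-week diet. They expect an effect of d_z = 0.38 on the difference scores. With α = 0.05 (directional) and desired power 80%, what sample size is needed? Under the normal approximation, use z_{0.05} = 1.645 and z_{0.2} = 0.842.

n = 43 pairs

For a paired (one-sample on differences) test: n = ((z_{α} + z_β) / d)².
z_{α} + z_β = 1.645 + 0.842 = 2.487.
n = (2.487 / 0.38)² = 6.545² = 42.83.
Round up.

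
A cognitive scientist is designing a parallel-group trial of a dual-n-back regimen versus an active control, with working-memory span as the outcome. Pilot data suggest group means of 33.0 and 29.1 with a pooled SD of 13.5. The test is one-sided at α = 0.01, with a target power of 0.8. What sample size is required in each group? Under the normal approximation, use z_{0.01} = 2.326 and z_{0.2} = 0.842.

Cohen's d = |M₁ − M₂| / SD_pooled = |33.0 − 29.1| / 13.5 = 3.9 / 13.5 = 0.289.
For two independent groups with equal n: n = 2·((z_{α} + z_β) / d)².
z_{α} + z_β = 2.326 + 0.842 = 3.168.
n = 2 × (3.168 / 0.289)² = 2 × 10.962² = 2 × 120.16 = 240.3.
Round up to the next whole participant.

n = 241 per group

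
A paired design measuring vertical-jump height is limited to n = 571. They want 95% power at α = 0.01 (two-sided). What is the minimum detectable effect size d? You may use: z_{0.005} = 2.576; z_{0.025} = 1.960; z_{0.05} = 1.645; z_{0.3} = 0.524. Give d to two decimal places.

For a single sample (or paired design) of n = 571: d_min = (z_{α/2} + z_β)/√n.
z-sum = 2.576 + 1.645 = 4.221.
d_min = 4.221 / √571 = 4.221 / 23.896 = 0.177.

d_min ≈ 0.18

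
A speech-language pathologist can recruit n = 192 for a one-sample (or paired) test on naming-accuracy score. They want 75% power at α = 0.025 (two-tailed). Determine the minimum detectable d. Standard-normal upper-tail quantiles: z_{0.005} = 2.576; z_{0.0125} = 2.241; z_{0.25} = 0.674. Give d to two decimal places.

d_min ≈ 0.21

For a single sample (or paired design) of n = 192: d_min = (z_{α/2} + z_β)/√n.
z-sum = 2.241 + 0.674 = 2.915.
d_min = 2.915 / √192 = 2.915 / 13.856 = 0.210.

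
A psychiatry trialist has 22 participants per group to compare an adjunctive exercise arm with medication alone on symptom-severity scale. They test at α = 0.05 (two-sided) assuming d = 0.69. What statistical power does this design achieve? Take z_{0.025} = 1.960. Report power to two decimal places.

For two equal groups, power = Φ(d·√(n/2) − z_{α/2}).
d·√(n/2) = 0.69 × √(22/2) = 0.69 × 3.317 = 2.288.
z_β = 2.288 − 1.960 = 0.328.
Power = Φ(0.328) = 0.629.

power ≈ 0.63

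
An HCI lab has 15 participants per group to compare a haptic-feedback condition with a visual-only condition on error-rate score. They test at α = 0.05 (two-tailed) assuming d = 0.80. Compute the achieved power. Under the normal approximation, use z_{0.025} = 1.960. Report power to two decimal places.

For two equal groups, power = Φ(d·√(n/2) − z_{α/2}).
d·√(n/2) = 0.80 × √(15/2) = 0.80 × 2.739 = 2.191.
z_β = 2.191 − 1.960 = 0.231.
Power = Φ(0.231) = 0.591.

power ≈ 0.59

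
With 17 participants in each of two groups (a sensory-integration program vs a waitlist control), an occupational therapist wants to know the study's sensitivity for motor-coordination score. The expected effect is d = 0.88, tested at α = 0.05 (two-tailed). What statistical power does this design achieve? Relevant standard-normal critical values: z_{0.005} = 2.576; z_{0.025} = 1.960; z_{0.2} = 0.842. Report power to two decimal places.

power ≈ 0.73

For two equal groups, power = Φ(d·√(n/2) − z_{α/2}).
d·√(n/2) = 0.88 × √(17/2) = 0.88 × 2.915 = 2.566.
z_β = 2.566 − 1.960 = 0.606.
Power = Φ(0.606) = 0.728.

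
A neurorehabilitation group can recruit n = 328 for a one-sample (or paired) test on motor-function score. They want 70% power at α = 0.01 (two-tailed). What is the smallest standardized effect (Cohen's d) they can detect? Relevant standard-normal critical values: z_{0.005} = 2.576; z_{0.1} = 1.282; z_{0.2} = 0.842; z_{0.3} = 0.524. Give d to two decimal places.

For a single sample (or paired design) of n = 328: d_min = (z_{α/2} + z_β)/√n.
z-sum = 2.576 + 0.524 = 3.100.
d_min = 3.100 / √328 = 3.100 / 18.111 = 0.171.

d_min ≈ 0.17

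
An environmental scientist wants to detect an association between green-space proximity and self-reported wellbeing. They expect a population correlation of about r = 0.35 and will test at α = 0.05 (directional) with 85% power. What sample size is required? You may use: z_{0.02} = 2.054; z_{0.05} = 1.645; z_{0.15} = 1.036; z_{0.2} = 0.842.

n = 57

Fisher's z: C = ½·ln((1+r)/(1−r)) = ½·ln(2.0769) = 0.3654.
n = ((z_{α} + z_β)/C)² + 3.
(1.645 + 1.036) / 0.3654 = 2.681 / 0.3654 = 7.337.
n = 7.337² + 3 = 53.83 + 3 = 56.8.
Round up.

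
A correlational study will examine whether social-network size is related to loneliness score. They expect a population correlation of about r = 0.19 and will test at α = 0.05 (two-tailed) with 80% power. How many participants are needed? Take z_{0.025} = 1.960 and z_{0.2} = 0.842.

Fisher's z: C = ½·ln((1+r)/(1−r)) = ½·ln(1.4691) = 0.1923.
n = ((z_{α/2} + z_β)/C)² + 3.
(1.960 + 0.842) / 0.1923 = 2.802 / 0.1923 = 14.571.
n = 14.571² + 3 = 212.31 + 3 = 215.3.
Round up.

n = 216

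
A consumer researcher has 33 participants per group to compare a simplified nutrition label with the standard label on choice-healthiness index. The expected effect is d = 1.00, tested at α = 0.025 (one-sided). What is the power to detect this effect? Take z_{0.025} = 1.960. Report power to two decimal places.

For two equal groups, power = Φ(d·√(n/2) − z_{α}).
d·√(n/2) = 1.00 × √(33/2) = 1.00 × 4.062 = 4.062.
z_β = 4.062 − 1.960 = 2.102.
Power = Φ(2.102) = 0.982.

power ≈ 0.98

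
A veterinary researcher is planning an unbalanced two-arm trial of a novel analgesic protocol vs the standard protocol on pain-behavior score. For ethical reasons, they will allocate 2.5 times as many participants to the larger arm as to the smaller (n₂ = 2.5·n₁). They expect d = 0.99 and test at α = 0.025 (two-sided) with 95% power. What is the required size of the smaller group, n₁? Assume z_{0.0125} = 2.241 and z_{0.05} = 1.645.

n₁ = 22

With allocation ratio k = n₂/n₁ = 2.5, Var(x̄₁−x̄₂) = σ²(1/n₁ + 1/(k·n₁)) = σ²·(k+1)/(k·n₁).
So n₁ = (1 + 1/k)·((z_{α/2} + z_β)/d)² = 1.400 × (3.886/0.99)².
n₁ = 1.400 × 15.41 = 21.6.
Round up: n₁ = 22, giving n₂ = 2.5 × 22 = 55.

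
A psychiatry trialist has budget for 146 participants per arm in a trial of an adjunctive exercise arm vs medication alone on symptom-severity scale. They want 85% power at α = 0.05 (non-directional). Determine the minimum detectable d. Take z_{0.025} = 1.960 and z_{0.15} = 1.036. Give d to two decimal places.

d_min ≈ 0.35

For two independent groups of n = 146 each: d_min = (z_{α/2} + z_β)·√(2/n).
z-sum = 1.960 + 1.036 = 2.996.
d_min = 2.996 × √(2/146) = 2.996 × 0.1170 = 0.351.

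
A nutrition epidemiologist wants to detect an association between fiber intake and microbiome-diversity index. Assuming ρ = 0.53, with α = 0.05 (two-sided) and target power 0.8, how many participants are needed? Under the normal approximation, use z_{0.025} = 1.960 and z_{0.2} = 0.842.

Fisher's z: C = ½·ln((1+r)/(1−r)) = ½·ln(3.2553) = 0.5901.
n = ((z_{α/2} + z_β)/C)² + 3.
(1.960 + 0.842) / 0.5901 = 2.802 / 0.5901 = 4.748.
n = 4.748² + 3 = 22.55 + 3 = 25.5.
Round up.

n = 26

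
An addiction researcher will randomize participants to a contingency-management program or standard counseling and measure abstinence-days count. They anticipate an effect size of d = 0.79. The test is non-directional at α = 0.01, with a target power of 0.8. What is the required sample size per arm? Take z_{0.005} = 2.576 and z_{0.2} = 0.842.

For two independent groups with equal n: n = 2·((z_{α/2} + z_β) / d)².
z_{α/2} + z_β = 2.576 + 0.842 = 3.418.
n = 2 × (3.418 / 0.79)² = 2 × 4.327² = 2 × 18.72 = 37.4.
Round up to the next whole participant.

n = 38 per group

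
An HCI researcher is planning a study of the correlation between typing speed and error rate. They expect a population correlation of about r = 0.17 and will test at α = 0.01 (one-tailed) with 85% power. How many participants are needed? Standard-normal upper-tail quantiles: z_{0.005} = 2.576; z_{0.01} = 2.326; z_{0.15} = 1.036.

n = 387

Fisher's z: C = ½·ln((1+r)/(1−r)) = ½·ln(1.4096) = 0.1717.
n = ((z_{α} + z_β)/C)² + 3.
(2.326 + 1.036) / 0.1717 = 3.362 / 0.1717 = 19.581.
n = 19.581² + 3 = 383.40 + 3 = 386.4.
Round up.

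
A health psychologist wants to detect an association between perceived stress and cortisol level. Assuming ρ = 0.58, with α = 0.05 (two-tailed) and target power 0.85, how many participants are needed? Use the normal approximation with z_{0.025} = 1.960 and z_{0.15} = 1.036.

n = 24

Fisher's z: C = ½·ln((1+r)/(1−r)) = ½·ln(3.7619) = 0.6625.
n = ((z_{α/2} + z_β)/C)² + 3.
(1.960 + 1.036) / 0.6625 = 2.996 / 0.6625 = 4.522.
n = 4.522² + 3 = 20.45 + 3 = 23.5.
Round up.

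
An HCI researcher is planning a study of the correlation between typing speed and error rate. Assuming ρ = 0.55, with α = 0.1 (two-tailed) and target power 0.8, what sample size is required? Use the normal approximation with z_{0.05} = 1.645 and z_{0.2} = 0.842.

n = 20

Fisher's z: C = ½·ln((1+r)/(1−r)) = ½·ln(3.4444) = 0.6184.
n = ((z_{α/2} + z_β)/C)² + 3.
(1.645 + 0.842) / 0.6184 = 2.487 / 0.6184 = 4.022.
n = 4.022² + 3 = 16.17 + 3 = 19.2.
Round up.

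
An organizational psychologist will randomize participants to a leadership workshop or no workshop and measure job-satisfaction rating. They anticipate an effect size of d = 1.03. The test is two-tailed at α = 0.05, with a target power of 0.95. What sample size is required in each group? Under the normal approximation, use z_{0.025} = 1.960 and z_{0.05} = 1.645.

For two independent groups with equal n: n = 2·((z_{α/2} + z_β) / d)².
z_{α/2} + z_β = 1.960 + 1.645 = 3.605.
n = 2 × (3.605 / 1.03)² = 2 × 3.500² = 2 × 12.25 = 24.5.
Round up to the next whole participant.

n = 25 per group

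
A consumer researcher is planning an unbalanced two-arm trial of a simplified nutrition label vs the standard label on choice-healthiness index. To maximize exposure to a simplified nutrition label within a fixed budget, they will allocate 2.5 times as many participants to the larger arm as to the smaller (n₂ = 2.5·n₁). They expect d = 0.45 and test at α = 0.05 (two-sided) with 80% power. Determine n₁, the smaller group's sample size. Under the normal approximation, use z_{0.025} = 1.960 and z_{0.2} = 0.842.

n₁ = 55

With allocation ratio k = n₂/n₁ = 2.5, Var(x̄₁−x̄₂) = σ²(1/n₁ + 1/(k·n₁)) = σ²·(k+1)/(k·n₁).
So n₁ = (1 + 1/k)·((z_{α/2} + z_β)/d)² = 1.400 × (2.802/0.45)².
n₁ = 1.400 × 38.77 = 54.3.
Round up: n₁ = 55, giving n₂ = ⌈2.5 × 55⌉ = ⌈137.5⌉ = 138.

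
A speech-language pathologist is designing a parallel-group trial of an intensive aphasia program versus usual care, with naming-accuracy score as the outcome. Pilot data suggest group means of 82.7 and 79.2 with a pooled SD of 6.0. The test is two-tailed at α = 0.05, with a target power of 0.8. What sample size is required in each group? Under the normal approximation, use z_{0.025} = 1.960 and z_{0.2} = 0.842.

n = 47 per group

Cohen's d = |M₁ − M₂| / SD_pooled = |82.7 − 79.2| / 6.0 = 3.5 / 6.0 = 0.583.
For two independent groups with equal n: n = 2·((z_{α/2} + z_β) / d)².
z_{α/2} + z_β = 1.960 + 0.842 = 2.802.
n = 2 × (2.802 / 0.583)² = 2 × 4.806² = 2 × 23.10 = 46.2.
Round up to the next whole participant.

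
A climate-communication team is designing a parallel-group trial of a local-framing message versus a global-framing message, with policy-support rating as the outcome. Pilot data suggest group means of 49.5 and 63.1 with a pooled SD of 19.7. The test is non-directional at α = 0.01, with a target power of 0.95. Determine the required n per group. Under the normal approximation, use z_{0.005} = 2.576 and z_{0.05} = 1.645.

Cohen's d = |M₁ − M₂| / SD_pooled = |49.5 − 63.1| / 19.7 = 13.6 / 19.7 = 0.690.
For two independent groups with equal n: n = 2·((z_{α/2} + z_β) / d)².
z_{α/2} + z_β = 2.576 + 1.645 = 4.221.
n = 2 × (4.221 / 0.690)² = 2 × 6.117² = 2 × 37.42 = 74.8.
Round up to the next whole participant.

n = 75 per group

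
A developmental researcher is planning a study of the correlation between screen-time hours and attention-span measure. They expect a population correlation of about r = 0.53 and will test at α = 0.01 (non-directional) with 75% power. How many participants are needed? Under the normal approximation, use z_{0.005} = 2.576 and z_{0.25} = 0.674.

Fisher's z: C = ½·ln((1+r)/(1−r)) = ½·ln(3.2553) = 0.5901.
n = ((z_{α/2} + z_β)/C)² + 3.
(2.576 + 0.674) / 0.5901 = 3.250 / 0.5901 = 5.508.
n = 5.508² + 3 = 30.33 + 3 = 33.3.
Round up.

n = 34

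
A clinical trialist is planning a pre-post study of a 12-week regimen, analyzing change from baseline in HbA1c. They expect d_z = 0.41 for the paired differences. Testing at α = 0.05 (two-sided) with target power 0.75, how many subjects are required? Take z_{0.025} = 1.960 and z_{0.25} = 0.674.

For a paired (one-sample on differences) test: n = ((z_{α/2} + z_β) / d)².
z_{α/2} + z_β = 1.960 + 0.674 = 2.634.
n = (2.634 / 0.41)² = 6.424² = 41.27.
Round up.

n = 42 pairs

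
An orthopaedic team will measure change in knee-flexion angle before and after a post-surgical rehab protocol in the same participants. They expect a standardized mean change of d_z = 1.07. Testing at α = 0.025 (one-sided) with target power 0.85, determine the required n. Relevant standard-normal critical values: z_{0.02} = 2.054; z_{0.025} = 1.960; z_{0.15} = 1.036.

n = 8 pairs

For a paired (one-sample on differences) test: n = ((z_{α} + z_β) / d)².
z_{α} + z_β = 1.960 + 1.036 = 2.996.
n = (2.996 / 1.07)² = 2.800² = 7.84.
Round up.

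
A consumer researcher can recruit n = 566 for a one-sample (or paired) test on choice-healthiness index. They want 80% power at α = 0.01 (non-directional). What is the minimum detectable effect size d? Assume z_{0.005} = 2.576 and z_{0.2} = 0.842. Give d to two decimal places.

d_min ≈ 0.14

For a single sample (or paired design) of n = 566: d_min = (z_{α/2} + z_β)/√n.
z-sum = 2.576 + 0.842 = 3.418.
d_min = 3.418 / √566 = 3.418 / 23.791 = 0.144.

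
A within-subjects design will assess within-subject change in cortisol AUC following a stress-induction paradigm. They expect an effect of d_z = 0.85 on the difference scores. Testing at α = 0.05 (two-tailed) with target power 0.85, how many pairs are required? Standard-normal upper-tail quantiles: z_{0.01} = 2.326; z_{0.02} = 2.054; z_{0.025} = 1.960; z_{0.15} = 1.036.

For a paired (one-sample on differences) test: n = ((z_{α/2} + z_β) / d)².
z_{α/2} + z_β = 1.960 + 1.036 = 2.996.
n = (2.996 / 0.85)² = 3.525² = 12.42.
Round up.

n = 13 pairs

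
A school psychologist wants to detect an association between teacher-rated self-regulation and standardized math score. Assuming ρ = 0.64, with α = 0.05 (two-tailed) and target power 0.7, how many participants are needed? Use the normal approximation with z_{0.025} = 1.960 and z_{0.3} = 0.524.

Fisher's z: C = ½·ln((1+r)/(1−r)) = ½·ln(4.5556) = 0.7582.
n = ((z_{α/2} + z_β)/C)² + 3.
(1.960 + 0.524) / 0.7582 = 2.484 / 0.7582 = 3.276.
n = 3.276² + 3 = 10.73 + 3 = 13.7.
Round up.

n = 14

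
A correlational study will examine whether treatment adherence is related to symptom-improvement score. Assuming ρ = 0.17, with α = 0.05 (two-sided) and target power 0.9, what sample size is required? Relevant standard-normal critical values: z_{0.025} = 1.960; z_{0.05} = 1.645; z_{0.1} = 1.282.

Fisher's z: C = ½·ln((1+r)/(1−r)) = ½·ln(1.4096) = 0.1717.
n = ((z_{α/2} + z_β)/C)² + 3.
(1.960 + 1.282) / 0.1717 = 3.242 / 0.1717 = 18.882.
n = 18.882² + 3 = 356.52 + 3 = 359.5.
Round up.

n = 360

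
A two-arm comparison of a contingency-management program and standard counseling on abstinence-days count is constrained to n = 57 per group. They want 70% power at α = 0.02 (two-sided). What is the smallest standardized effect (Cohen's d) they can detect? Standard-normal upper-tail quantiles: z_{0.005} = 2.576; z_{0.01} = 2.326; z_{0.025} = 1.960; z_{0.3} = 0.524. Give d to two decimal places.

For two independent groups of n = 57 each: d_min = (z_{α/2} + z_β)·√(2/n).
z-sum = 2.326 + 0.524 = 2.850.
d_min = 2.850 × √(2/57) = 2.850 × 0.1873 = 0.534.

d_min ≈ 0.53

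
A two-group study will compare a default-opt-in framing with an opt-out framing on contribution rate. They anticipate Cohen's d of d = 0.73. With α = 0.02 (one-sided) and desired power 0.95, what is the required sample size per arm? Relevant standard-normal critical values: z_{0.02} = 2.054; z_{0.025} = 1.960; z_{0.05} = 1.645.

n = 52 per group

For two independent groups with equal n: n = 2·((z_{α} + z_β) / d)².
z_{α} + z_β = 2.054 + 1.645 = 3.699.
n = 2 × (3.699 / 0.73)² = 2 × 5.067² = 2 × 25.68 = 51.4.
Round up to the next whole participant.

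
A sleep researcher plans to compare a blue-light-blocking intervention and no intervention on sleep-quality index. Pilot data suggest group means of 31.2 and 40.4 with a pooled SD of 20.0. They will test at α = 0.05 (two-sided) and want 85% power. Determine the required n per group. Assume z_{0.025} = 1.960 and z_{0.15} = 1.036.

Cohen's d = |M₁ − M₂| / SD_pooled = |31.2 − 40.4| / 20.0 = 9.2 / 20.0 = 0.460.
For two independent groups with equal n: n = 2·((z_{α/2} + z_β) / d)².
z_{α/2} + z_β = 1.960 + 1.036 = 2.996.
n = 2 × (2.996 / 0.460)² = 2 × 6.513² = 2 × 42.42 = 84.8.
Round up to the next whole participant.

n = 85 per group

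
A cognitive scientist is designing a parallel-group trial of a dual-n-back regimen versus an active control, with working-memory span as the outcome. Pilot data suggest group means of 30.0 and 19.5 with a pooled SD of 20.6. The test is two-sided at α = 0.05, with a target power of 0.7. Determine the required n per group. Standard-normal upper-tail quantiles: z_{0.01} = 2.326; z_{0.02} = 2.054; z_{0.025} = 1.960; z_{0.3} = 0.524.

Cohen's d = |M₁ − M₂| / SD_pooled = |30.0 − 19.5| / 20.6 = 10.5 / 20.6 = 0.510.
For two independent groups with equal n: n = 2·((z_{α/2} + z_β) / d)².
z_{α/2} + z_β = 1.960 + 0.524 = 2.484.
n = 2 × (2.484 / 0.510)² = 2 × 4.871² = 2 × 23.72 = 47.4.
Round up to the next whole participant.

n = 48 per group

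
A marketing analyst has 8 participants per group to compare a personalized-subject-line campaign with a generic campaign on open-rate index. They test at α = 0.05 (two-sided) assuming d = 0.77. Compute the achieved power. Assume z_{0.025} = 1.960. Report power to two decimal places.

For two equal groups, power = Φ(d·√(n/2) − z_{α/2}).
d·√(n/2) = 0.77 × √(8/2) = 0.77 × 2.000 = 1.540.
z_β = 1.540 − 1.960 = -0.420.
Power = Φ(-0.420) = 0.337.

power ≈ 0.34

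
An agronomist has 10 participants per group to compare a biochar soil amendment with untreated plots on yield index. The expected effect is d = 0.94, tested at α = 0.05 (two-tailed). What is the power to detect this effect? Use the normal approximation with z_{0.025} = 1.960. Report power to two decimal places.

For two equal groups, power = Φ(d·√(n/2) − z_{α/2}).
d·√(n/2) = 0.94 × √(10/2) = 0.94 × 2.236 = 2.102.
z_β = 2.102 − 1.960 = 0.142.
Power = Φ(0.142) = 0.556.

power ≈ 0.56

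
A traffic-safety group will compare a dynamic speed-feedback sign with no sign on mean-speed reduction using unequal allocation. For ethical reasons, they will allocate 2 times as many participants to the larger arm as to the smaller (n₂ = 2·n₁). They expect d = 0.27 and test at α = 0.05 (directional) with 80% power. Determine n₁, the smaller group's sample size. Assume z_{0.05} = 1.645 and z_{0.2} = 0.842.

With allocation ratio k = n₂/n₁ = 2, Var(x̄₁−x̄₂) = σ²(1/n₁ + 1/(k·n₁)) = σ²·(k+1)/(k·n₁).
So n₁ = (1 + 1/k)·((z_{α} + z_β)/d)² = 1.500 × (2.487/0.27)².
n₁ = 1.500 × 84.84 = 127.3.
Round up: n₁ = 128, giving n₂ = 2 × 128 = 256.

n₁ = 128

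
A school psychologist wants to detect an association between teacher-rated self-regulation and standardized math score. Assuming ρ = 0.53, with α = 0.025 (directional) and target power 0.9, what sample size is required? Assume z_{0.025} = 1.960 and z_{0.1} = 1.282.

Fisher's z: C = ½·ln((1+r)/(1−r)) = ½·ln(3.2553) = 0.5901.
n = ((z_{α} + z_β)/C)² + 3.
(1.960 + 1.282) / 0.5901 = 3.242 / 0.5901 = 5.494.
n = 5.494² + 3 = 30.18 + 3 = 33.2.
Round up.

n = 34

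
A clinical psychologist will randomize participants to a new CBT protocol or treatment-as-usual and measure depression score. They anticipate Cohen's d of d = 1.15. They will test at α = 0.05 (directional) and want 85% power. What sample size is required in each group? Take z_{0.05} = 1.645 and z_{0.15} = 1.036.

For two independent groups with equal n: n = 2·((z_{α} + z_β) / d)².
z_{α} + z_β = 1.645 + 1.036 = 2.681.
n = 2 × (2.681 / 1.15)² = 2 × 2.331² = 2 × 5.43 = 10.9.
Round up to the next whole participant.

n = 11 per group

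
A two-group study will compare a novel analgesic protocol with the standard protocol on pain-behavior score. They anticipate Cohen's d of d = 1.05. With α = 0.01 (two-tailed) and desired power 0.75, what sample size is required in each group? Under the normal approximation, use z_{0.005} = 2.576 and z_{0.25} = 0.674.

For two independent groups with equal n: n = 2·((z_{α/2} + z_β) / d)².
z_{α/2} + z_β = 2.576 + 0.674 = 3.250.
n = 2 × (3.250 / 1.05)² = 2 × 3.095² = 2 × 9.58 = 19.2.
Round up to the next whole participant.

n = 20 per group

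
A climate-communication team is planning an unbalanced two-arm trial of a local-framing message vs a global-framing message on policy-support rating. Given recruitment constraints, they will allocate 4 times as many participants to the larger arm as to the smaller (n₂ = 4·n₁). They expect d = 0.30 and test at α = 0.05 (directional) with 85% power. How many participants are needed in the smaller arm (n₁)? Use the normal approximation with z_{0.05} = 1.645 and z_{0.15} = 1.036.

With allocation ratio k = n₂/n₁ = 4, Var(x̄₁−x̄₂) = σ²(1/n₁ + 1/(k·n₁)) = σ²·(k+1)/(k·n₁).
So n₁ = (1 + 1/k)·((z_{α} + z_β)/d)² = 1.250 × (2.681/0.30)².
n₁ = 1.250 × 79.86 = 99.8.
Round up: n₁ = 100, giving n₂ = 4 × 100 = 400.

n₁ = 100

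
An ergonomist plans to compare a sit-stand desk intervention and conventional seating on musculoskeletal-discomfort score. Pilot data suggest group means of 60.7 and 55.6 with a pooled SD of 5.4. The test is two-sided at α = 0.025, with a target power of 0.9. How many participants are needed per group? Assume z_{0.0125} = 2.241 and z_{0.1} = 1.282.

n = 28 per group

Cohen's d = |M₁ − M₂| / SD_pooled = |60.7 − 55.6| / 5.4 = 5.1 / 5.4 = 0.944.
For two independent groups with equal n: n = 2·((z_{α/2} + z_β) / d)².
z_{α/2} + z_β = 2.241 + 1.282 = 3.523.
n = 2 × (3.523 / 0.944)² = 2 × 3.732² = 2 × 13.93 = 27.9.
Round up to the next whole participant.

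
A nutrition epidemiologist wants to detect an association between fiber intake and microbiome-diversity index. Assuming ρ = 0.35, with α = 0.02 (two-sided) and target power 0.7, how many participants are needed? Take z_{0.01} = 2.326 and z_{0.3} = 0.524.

Fisher's z: C = ½·ln((1+r)/(1−r)) = ½·ln(2.0769) = 0.3654.
n = ((z_{α/2} + z_β)/C)² + 3.
(2.326 + 0.524) / 0.3654 = 2.850 / 0.3654 = 7.800.
n = 7.800² + 3 = 60.83 + 3 = 63.8.
Round up.

n = 64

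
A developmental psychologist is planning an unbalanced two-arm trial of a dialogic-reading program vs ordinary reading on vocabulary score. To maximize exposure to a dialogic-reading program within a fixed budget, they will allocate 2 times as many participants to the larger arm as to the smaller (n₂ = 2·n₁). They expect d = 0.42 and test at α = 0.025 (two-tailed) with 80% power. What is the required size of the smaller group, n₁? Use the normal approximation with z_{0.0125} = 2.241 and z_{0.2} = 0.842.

With allocation ratio k = n₂/n₁ = 2, Var(x̄₁−x̄₂) = σ²(1/n₁ + 1/(k·n₁)) = σ²·(k+1)/(k·n₁).
So n₁ = (1 + 1/k)·((z_{α/2} + z_β)/d)² = 1.500 × (3.083/0.42)².
n₁ = 1.500 × 53.88 = 80.8.
Round up: n₁ = 81, giving n₂ = 2 × 81 = 162.

n₁ = 81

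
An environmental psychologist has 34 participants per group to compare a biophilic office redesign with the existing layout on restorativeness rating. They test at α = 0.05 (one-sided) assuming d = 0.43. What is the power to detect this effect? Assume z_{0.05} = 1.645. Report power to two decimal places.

power ≈ 0.55

For two equal groups, power = Φ(d·√(n/2) − z_{α}).
d·√(n/2) = 0.43 × √(34/2) = 0.43 × 4.123 = 1.773.
z_β = 1.773 − 1.645 = 0.128.
Power = Φ(0.128) = 0.551.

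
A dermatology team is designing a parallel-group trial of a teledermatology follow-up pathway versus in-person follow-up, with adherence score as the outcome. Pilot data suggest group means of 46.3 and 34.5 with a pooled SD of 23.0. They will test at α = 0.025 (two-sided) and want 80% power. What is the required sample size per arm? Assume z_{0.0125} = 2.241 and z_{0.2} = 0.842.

n = 73 per group

Cohen's d = |M₁ − M₂| / SD_pooled = |46.3 − 34.5| / 23.0 = 11.8 / 23.0 = 0.513.
For two independent groups with equal n: n = 2·((z_{α/2} + z_β) / d)².
z_{α/2} + z_β = 2.241 + 0.842 = 3.083.
n = 2 × (3.083 / 0.513)² = 2 × 6.010² = 2 × 36.12 = 72.2.
Round up to the next whole participant.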